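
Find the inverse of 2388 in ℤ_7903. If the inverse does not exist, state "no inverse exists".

6609

Run Euclid on (7903, 2388):
7903 = 3·2388 + 739
2388 = 3·739 + 171
739 = 4·171 + 55
171 = 3·55 + 6
55 = 9·6 + 1
6 = 6·1 + 0
Since gcd(2388, 7903) = 1, back-substitute to write 1 as a combination:
1 = 55 − 9·6
1 = −9·171 + 28·55
1 = 28·739 − 121·171
1 = −121·2388 + 391·739
1 = 391·7903 − 1294·2388
So 2388·(-1294) ≡ 1 (mod 7903), and -1294 ≡ 6609 (mod 7903).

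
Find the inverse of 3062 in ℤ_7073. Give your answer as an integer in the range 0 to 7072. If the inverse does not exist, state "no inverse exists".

Extended Euclidean algorithm:
7073 = 2·3062 + 949
3062 = 3·949 + 215
949 = 4·215 + 89
215 = 2·89 + 37
89 = 2·37 + 15
37 = 2·15 + 7
15 = 2·7 + 1
7 = 7·1 + 0
The gcd is 1. Working backward:
1 = 15 − 2·7
1 = −2·37 + 5·15
1 = 5·89 − 12·37
1 = −12·215 + 29·89
1 = 29·949 − 128·215
1 = −128·3062 + 413·949
1 = 413·7073 − 954·3062
So 3062·(-954) ≡ 1 (mod 7073), and -954 ≡ 6119 (mod 7073).

6119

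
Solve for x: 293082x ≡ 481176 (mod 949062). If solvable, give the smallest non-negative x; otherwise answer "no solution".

64740

First find gcd(293082, 949062):
949062 = 3×293082 + 69816
293082 = 4×69816 + 13818
69816 = 5×13818 + 726
13818 = 19×726 + 24
726 = 30×24 + 6
24 = 4×6 + 0
gcd = 6 and 6 | 481176, so solutions exist. Divide through by 6: 48847x ≡ 80196 (mod 158177).
Now find 48847⁻¹ mod 158177:
158177 = 3*48847 + 11636
48847 = 4*11636 + 2303
11636 = 5*2303 + 121
2303 = 19*121 + 4
121 = 30*4 + 1
4 = 4*1 + 0
Back-substitute:
1 = 121 − 30·4
1 = −30·2303 + 571·121
1 = 571·11636 − 2885·2303
1 = −2885·48847 + 12111·11636
1 = 12111·158177 − 39218·48847
So 48847·(-39218) ≡ 1 (mod 158177), i.e. 48847⁻¹ ≡ 118959.
Then x ≡ 118959·80196 ≡ 64740 (mod 158177); the smallest non-negative solution is x = 64740.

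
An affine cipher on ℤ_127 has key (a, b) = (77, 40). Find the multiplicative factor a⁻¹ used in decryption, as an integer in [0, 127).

Extended Euclidean algorithm:
127 = 1×77 + 50
77 = 1×50 + 27
50 = 1×27 + 23
27 = 1×23 + 4
23 = 5×4 + 3
4 = 1×3 + 1
3 = 3×1 + 0
gcd = 1, so the inverse exists. Back-substitute:
1 = 4 − 3
1 = −23 + 6·4
1 = 6·27 − 7·23
1 = −7·50 + 13·27
1 = 13·77 − 20·50
1 = −20·127 + 33·77
So 77·33 ≡ 1 (mod 127).

33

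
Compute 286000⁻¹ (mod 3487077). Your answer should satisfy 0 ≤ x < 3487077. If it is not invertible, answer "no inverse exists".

no inverse exists

Euclidean algorithm on 3487077, 286000:
3487077 = 12×286000 + 55077
286000 = 5×55077 + 10615
55077 = 5×10615 + 2002
10615 = 5×2002 + 605
2002 = 3×605 + 187
605 = 3×187 + 44
187 = 4×44 + 11
44 = 4×11 + 0
gcd(286000, 3487077) = 11 ≠ 1, so 286000 has no multiplicative inverse modulo 3487077.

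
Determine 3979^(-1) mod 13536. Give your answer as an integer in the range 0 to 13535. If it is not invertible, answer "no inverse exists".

Apply the Euclidean algorithm to 13536 and 3979:
13536 = 3*3979 + 1599
3979 = 2*1599 + 781
1599 = 2*781 + 37
781 = 21*37 + 4
37 = 9*4 + 1
4 = 4*1 + 0
gcd = 1, so the inverse exists. Back-substitute:
1 = 37 − 9·4
1 = −9·781 + 190·37
1 = 190·1599 − 389·781
1 = −389·3979 + 968·1599
1 = 968·13536 − 3293·3979
Hence 3979⁻¹ ≡ -3293 ≡ 10243 (mod 13536).

10243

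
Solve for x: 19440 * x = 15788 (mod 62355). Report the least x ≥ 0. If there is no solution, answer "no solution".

gcd(19440, 62355):
62355 = 3·19440 + 4035
19440 = 4·4035 + 3300
4035 = 1·3300 + 735
3300 = 4·735 + 360
735 = 2·360 + 15
360 = 24·15 + 0
gcd = 15, but 15 ∤ 15788, so the congruence has no solution.

no solution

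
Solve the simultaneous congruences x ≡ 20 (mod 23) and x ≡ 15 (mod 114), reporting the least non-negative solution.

2067

Write x = 20 + 23·k. Then 23·k ≡ 15 − 20 ≡ 109 (mod 114).
Need 23⁻¹ mod 114. Extended Euclid on (114, 23):
114 = 4·23 + 22
23 = 1·22 + 1
22 = 22·1 + 0
Back-substitute:
1 = 23 − 22
1 = −114 + 5·23
23⁻¹ ≡ 5 (mod 114), so k ≡ 5·109 ≡ 89 (mod 114).
x = 20 + 23·89 = 2067.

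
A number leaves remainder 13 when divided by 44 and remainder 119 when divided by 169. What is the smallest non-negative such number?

5865

Write x = 13 + 44·k. Then 44·k ≡ 119 − 13 ≡ 106 (mod 169).
Need 44⁻¹ mod 169. Extended Euclid on (169, 44):
169 = 3×44 + 37
44 = 1×37 + 7
37 = 5×7 + 2
7 = 3×2 + 1
2 = 2×1 + 0
Back-substitute:
1 = 7 − 3·2
1 = −3·37 + 16·7
1 = 16·44 − 19·37
1 = −19·169 + 73·44
44⁻¹ ≡ 73 (mod 169), so k ≡ 73·106 ≡ 133 (mod 169).
x = 13 + 44·133 = 5865.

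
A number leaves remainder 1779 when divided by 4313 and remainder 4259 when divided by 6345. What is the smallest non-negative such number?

Write x = 1779 + 4313·k. Then 4313·k ≡ 4259 − 1779 ≡ 2480 (mod 6345).
Need 4313⁻¹ mod 6345. Extended Euclid on (6345, 4313):
6345 = 1*4313 + 2032
4313 = 2*2032 + 249
2032 = 8*249 + 40
249 = 6*40 + 9
40 = 4*9 + 4
9 = 2*4 + 1
4 = 4*1 + 0
Back-substitute:
1 = 9 − 2·4
1 = −2·40 + 9·9
1 = 9·249 − 56·40
1 = −56·2032 + 457·249
1 = 457·4313 − 970·2032
1 = −970·6345 + 1427·4313
4313⁻¹ ≡ 1427 (mod 6345), so k ≡ 1427·2480 ≡ 4795 (mod 6345).
x = 1779 + 4313·4795 = 20682614.

20682614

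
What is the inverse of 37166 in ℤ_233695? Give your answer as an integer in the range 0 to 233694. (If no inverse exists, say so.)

gcd(233695, 37166) by repeated division:
233695 = 6*37166 + 10699
37166 = 3*10699 + 5069
10699 = 2*5069 + 561
5069 = 9*561 + 20
561 = 28*20 + 1
20 = 20*1 + 0
The gcd is 1. Working backward:
1 = 561 − 28·20
1 = −28·5069 + 253·561
1 = 253·10699 − 534·5069
1 = −534·37166 + 1855·10699
1 = 1855·233695 − 11664·37166
Hence 37166⁻¹ ≡ -11664 ≡ 222031 (mod 233695).

222031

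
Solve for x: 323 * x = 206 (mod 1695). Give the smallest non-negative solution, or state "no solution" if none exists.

First find gcd(323, 1695):
1695 = 5·323 + 80
323 = 4·80 + 3
80 = 26·3 + 2
3 = 1·2 + 1
2 = 2·1 + 0
gcd = 1, so a unique solution mod 1695 exists.
Back-substitute for the Bézout coefficients:
1 = 3 − 2
1 = −80 + 27·3
1 = 27·323 − 109·80
1 = −109·1695 + 572·323
So 323·(572) ≡ 1 (mod 1695), giving 323⁻¹ ≡ 572.
x ≡ 323⁻¹·206 ≡ 572·206 ≡ 877 (mod 1695).

877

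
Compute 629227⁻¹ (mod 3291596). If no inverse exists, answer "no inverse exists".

Run Euclid on (3291596, 629227):
3291596 = 5*629227 + 145461
629227 = 4*145461 + 47383
145461 = 3*47383 + 3312
47383 = 14*3312 + 1015
3312 = 3*1015 + 267
1015 = 3*267 + 214
267 = 1*214 + 53
214 = 4*53 + 2
53 = 26*2 + 1
2 = 2*1 + 0
The gcd is 1. Working backward:
1 = 53 − 26·2
1 = −26·214 + 105·53
1 = 105·267 − 131·214
1 = −131·1015 + 498·267
1 = 498·3312 − 1625·1015
1 = −1625·47383 + 23248·3312
1 = 23248·145461 − 71369·47383
1 = −71369·629227 + 308724·145461
1 = 308724·3291596 − 1614989·629227
Hence 629227⁻¹ ≡ -1614989 ≡ 1676607 (mod 3291596).

1676607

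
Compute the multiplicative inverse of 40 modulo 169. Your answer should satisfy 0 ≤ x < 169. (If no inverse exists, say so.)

Extended Euclidean algorithm:
169 = 4*40 + 9
40 = 4*9 + 4
9 = 2*4 + 1
4 = 4*1 + 0
The gcd is 1. Working backward:
1 = 9 − 2·4
1 = −2·40 + 9·9
1 = 9·169 − 38·40
So 40·(-38) ≡ 1 (mod 169), and -38 ≡ 131 (mod 169).

131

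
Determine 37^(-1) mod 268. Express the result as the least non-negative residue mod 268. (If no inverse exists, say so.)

Run Euclid on (268, 37):
268 = 7*37 + 9
37 = 4*9 + 1
9 = 9*1 + 0
Since gcd(37, 268) = 1, back-substitute to write 1 as a combination:
1 = 37 − 4·9
1 = −4·268 + 29·37
So 37·29 ≡ 1 (mod 268).

29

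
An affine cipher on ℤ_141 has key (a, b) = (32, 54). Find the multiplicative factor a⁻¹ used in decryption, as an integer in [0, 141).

Apply the Euclidean algorithm to 141 and 32:
141 = 4·32 + 13
32 = 2·13 + 6
13 = 2·6 + 1
6 = 6·1 + 0
gcd = 1, so the inverse exists. Back-substitute:
1 = 13 − 2·6
1 = −2·32 + 5·13
1 = 5·141 − 22·32
Hence 32⁻¹ ≡ -22 ≡ 119 (mod 141).

119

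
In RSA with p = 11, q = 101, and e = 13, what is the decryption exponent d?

φ(n) = (p−1)(q−1) = 10·100 = 1000.
Need d with 13·d ≡ 1 (mod 1000). Apply the extended Euclidean algorithm:
1000 = 76×13 + 12
13 = 1×12 + 1
12 = 12×1 + 0
Back-substitute:
1 = 13 − 12
1 = −1000 + 77·13
So 13·77 ≡ 1 (mod 1000), hence d = 77.

77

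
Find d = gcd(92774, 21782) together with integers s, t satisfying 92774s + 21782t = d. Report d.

2

Euclidean algorithm:
92774 = 4×21782 + 5646
21782 = 3×5646 + 4844
5646 = 1×4844 + 802
4844 = 6×802 + 32
802 = 25×32 + 2
32 = 16×2 + 0
gcd(92774, 21782) = 2.
Working backward:
2 = 802 − 25·32
2 = −25·4844 + 151·802
2 = 151·5646 − 176·4844
2 = −176·21782 + 679·5646
2 = 679·92774 − 2892·21782
So 2 = (679)·92774 + (-2892)·21782.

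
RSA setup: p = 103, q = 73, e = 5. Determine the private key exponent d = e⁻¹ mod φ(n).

1469

φ(n) = (p−1)(q−1) = 102·72 = 7344.
Need d with 5·d ≡ 1 (mod 7344). Apply the extended Euclidean algorithm:
7344 = 1468×5 + 4
5 = 1×4 + 1
4 = 4×1 + 0
Back-substitute:
1 = 5 − 4
1 = −7344 + 1469·5
So 5·1469 ≡ 1 (mod 7344), hence d = 1469.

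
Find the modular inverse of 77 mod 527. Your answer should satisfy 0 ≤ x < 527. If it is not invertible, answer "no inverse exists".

308

gcd(527, 77) by repeated division:
527 = 6×77 + 65
77 = 1×65 + 12
65 = 5×12 + 5
12 = 2×5 + 2
5 = 2×2 + 1
2 = 2×1 + 0
The gcd is 1. Working backward:
1 = 5 − 2·2
1 = −2·12 + 5·5
1 = 5·65 − 27·12
1 = −27·77 + 32·65
1 = 32·527 − 219·77
So 77·(-219) ≡ 1 (mod 527), and -219 ≡ 308 (mod 527).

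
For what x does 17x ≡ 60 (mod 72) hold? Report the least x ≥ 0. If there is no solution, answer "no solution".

First find gcd(17, 72):
72 = 4*17 + 4
17 = 4*4 + 1
4 = 4*1 + 0
gcd = 1, so a unique solution mod 72 exists.
Back-substitute for the Bézout coefficients:
1 = 17 − 4·4
1 = −4·72 + 17·17
So 17·(17) ≡ 1 (mod 72), giving 17⁻¹ ≡ 17.
x ≡ 17⁻¹·60 ≡ 17·60 ≡ 12 (mod 72).

12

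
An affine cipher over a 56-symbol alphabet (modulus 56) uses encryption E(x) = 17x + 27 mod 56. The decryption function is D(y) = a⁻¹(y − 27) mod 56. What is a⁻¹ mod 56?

33

Extended Euclidean algorithm:
56 = 3×17 + 5
17 = 3×5 + 2
5 = 2×2 + 1
2 = 2×1 + 0
gcd = 1, so the inverse exists. Back-substitute:
1 = 5 − 2·2
1 = −2·17 + 7·5
1 = 7·56 − 23·17
So 17·(-23) ≡ 1 (mod 56), and -23 ≡ 33 (mod 56).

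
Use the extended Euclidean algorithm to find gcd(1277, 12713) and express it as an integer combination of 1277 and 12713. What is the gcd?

1

Repeated division:
12713 = 9×1277 + 1220
1277 = 1×1220 + 57
1220 = 21×57 + 23
57 = 2×23 + 11
23 = 2×11 + 1
11 = 11×1 + 0
gcd(1277, 12713) = 1.
Working backward:
1 = 23 − 2·11
1 = −2·57 + 5·23
1 = 5·1220 − 107·57
1 = −107·1277 + 112·1220
1 = 112·12713 − 1115·1277
So 1 = (112)·12713 + (-1115)·1277.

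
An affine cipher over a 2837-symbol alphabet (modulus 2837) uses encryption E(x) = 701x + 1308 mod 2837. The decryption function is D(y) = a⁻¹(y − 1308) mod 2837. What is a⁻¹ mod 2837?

2493

Extended Euclidean algorithm:
2837 = 4·701 + 33
701 = 21·33 + 8
33 = 4·8 + 1
8 = 8·1 + 0
gcd = 1, so the inverse exists. Back-substitute:
1 = 33 − 4·8
1 = −4·701 + 85·33
1 = 85·2837 − 344·701
Thus 701·(-344) ≡ 1 (mod 2837); reducing, -344 mod 2837 = 2493.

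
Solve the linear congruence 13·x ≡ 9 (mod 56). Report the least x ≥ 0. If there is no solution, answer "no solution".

5

First find gcd(13, 56):
56 = 4×13 + 4
13 = 3×4 + 1
4 = 4×1 + 0
gcd = 1, so a unique solution mod 56 exists.
Back-substitute for the Bézout coefficients:
1 = 13 − 3·4
1 = −3·56 + 13·13
So 13·(13) ≡ 1 (mod 56), giving 13⁻¹ ≡ 13.
x ≡ 13⁻¹·9 ≡ 13·9 ≡ 5 (mod 56).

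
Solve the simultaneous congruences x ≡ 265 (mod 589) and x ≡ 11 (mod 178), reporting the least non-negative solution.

Write x = 265 + 589·k. Then 589·k ≡ 11 − 265 ≡ 102 (mod 178).
Need 589⁻¹ mod 178. Extended Euclid on (178, 55):
178 = 3×55 + 13
55 = 4×13 + 3
13 = 4×3 + 1
3 = 3×1 + 0
Back-substitute:
1 = 13 − 4·3
1 = −4·55 + 17·13
1 = 17·178 − 55·55
589⁻¹ ≡ 123 (mod 178), so k ≡ 123·102 ≡ 86 (mod 178).
x = 265 + 589·86 = 50919.

50919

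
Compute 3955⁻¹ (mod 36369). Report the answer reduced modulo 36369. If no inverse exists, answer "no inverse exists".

Extended Euclidean algorithm:
36369 = 9×3955 + 774
3955 = 5×774 + 85
774 = 9×85 + 9
85 = 9×9 + 4
9 = 2×4 + 1
4 = 4×1 + 0
gcd = 1, so the inverse exists. Back-substitute:
1 = 9 − 2·4
1 = −2·85 + 19·9
1 = 19·774 − 173·85
1 = −173·3955 + 884·774
1 = 884·36369 − 8129·3955
Thus 3955·(-8129) ≡ 1 (mod 36369); reducing, -8129 mod 36369 = 28240.

28240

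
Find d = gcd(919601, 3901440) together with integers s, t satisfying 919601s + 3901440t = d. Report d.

Euclidean algorithm:
3901440 = 4*919601 + 223036
919601 = 4*223036 + 27457
223036 = 8*27457 + 3380
27457 = 8*3380 + 417
3380 = 8*417 + 44
417 = 9*44 + 21
44 = 2*21 + 2
21 = 10*2 + 1
2 = 2*1 + 0
gcd(919601, 3901440) = 1.
Express as a combination:
1 = 21 − 10·2
1 = −10·44 + 21·21
1 = 21·417 − 199·44
1 = −199·3380 + 1613·417
1 = 1613·27457 − 13103·3380
1 = −13103·223036 + 106437·27457
1 = 106437·919601 − 438851·223036
1 = −438851·3901440 + 1861841·919601
So 1 = (-438851)·3901440 + (1861841)·919601.

1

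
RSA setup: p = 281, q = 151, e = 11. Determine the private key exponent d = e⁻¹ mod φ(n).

φ(n) = (p−1)(q−1) = 280·150 = 42000.
Need d with 11·d ≡ 1 (mod 42000). Apply the extended Euclidean algorithm:
42000 = 3818*11 + 2
11 = 5*2 + 1
2 = 2*1 + 0
Back-substitute:
1 = 11 − 5·2
1 = −5·42000 + 19091·11
So 11·19091 ≡ 1 (mod 42000), hence d = 19091.

19091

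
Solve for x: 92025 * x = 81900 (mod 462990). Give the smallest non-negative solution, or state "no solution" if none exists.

10038

First find gcd(92025, 462990):
462990 = 5*92025 + 2865
92025 = 32*2865 + 345
2865 = 8*345 + 105
345 = 3*105 + 30
105 = 3*30 + 15
30 = 2*15 + 0
gcd = 15 and 15 | 81900, so solutions exist. Divide through by 15: 6135x ≡ 5460 (mod 30866).
Now find 6135⁻¹ mod 30866:
30866 = 5×6135 + 191
6135 = 32×191 + 23
191 = 8×23 + 7
23 = 3×7 + 2
7 = 3×2 + 1
2 = 2×1 + 0
Back-substitute:
1 = 7 − 3·2
1 = −3·23 + 10·7
1 = 10·191 − 83·23
1 = −83·6135 + 2666·191
1 = 2666·30866 − 13413·6135
So 6135·(-13413) ≡ 1 (mod 30866), i.e. 6135⁻¹ ≡ 17453.
Then x ≡ 17453·5460 ≡ 10038 (mod 30866); the smallest non-negative solution is x = 10038.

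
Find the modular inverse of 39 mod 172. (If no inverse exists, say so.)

Apply the Euclidean algorithm to 172 and 39:
172 = 4×39 + 16
39 = 2×16 + 7
16 = 2×7 + 2
7 = 3×2 + 1
2 = 2×1 + 0
Since gcd(39, 172) = 1, back-substitute to write 1 as a combination:
1 = 7 − 3·2
1 = −3·16 + 7·7
1 = 7·39 − 17·16
1 = −17·172 + 75·39
So 39·75 ≡ 1 (mod 172).

75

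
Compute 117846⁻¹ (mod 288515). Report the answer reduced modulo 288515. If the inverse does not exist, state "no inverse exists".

220241

gcd(288515, 117846) by repeated division:
288515 = 2×117846 + 52823
117846 = 2×52823 + 12200
52823 = 4×12200 + 4023
12200 = 3×4023 + 131
4023 = 30×131 + 93
131 = 1×93 + 38
93 = 2×38 + 17
38 = 2×17 + 4
17 = 4×4 + 1
4 = 4×1 + 0
The gcd is 1. Working backward:
1 = 17 − 4·4
1 = −4·38 + 9·17
1 = 9·93 − 22·38
1 = −22·131 + 31·93
1 = 31·4023 − 952·131
1 = −952·12200 + 2887·4023
1 = 2887·52823 − 12500·12200
1 = −12500·117846 + 27887·52823
1 = 27887·288515 − 68274·117846
So 117846·(-68274) ≡ 1 (mod 288515), and -68274 ≡ 220241 (mod 288515).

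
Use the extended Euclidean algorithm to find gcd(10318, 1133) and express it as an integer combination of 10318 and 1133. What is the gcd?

Apply Euclid's algorithm to 10318 and 1133:
10318 = 9·1133 + 121
1133 = 9·121 + 44
121 = 2·44 + 33
44 = 1·33 + 11
33 = 3·11 + 0
gcd(10318, 1133) = 11.
Express as a combination:
11 = 44 − 33
11 = −121 + 3·44
11 = 3·1133 − 28·121
11 = −28·10318 + 255·1133
So 11 = (-28)·10318 + (255)·1133.

11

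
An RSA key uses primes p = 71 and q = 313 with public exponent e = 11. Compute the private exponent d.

3971

φ(n) = (p−1)(q−1) = 70·312 = 21840.
Need d with 11·d ≡ 1 (mod 21840). Apply the extended Euclidean algorithm:
21840 = 1985*11 + 5
11 = 2*5 + 1
5 = 5*1 + 0
Back-substitute:
1 = 11 − 2·5
1 = −2·21840 + 3971·11
So 11·3971 ≡ 1 (mod 21840), hence d = 3971.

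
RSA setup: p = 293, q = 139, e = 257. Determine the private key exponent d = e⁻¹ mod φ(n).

15209

φ(n) = (p−1)(q−1) = 292·138 = 40296.
Need d with 257·d ≡ 1 (mod 40296). Apply the extended Euclidean algorithm:
40296 = 156·257 + 204
257 = 1·204 + 53
204 = 3·53 + 45
53 = 1·45 + 8
45 = 5·8 + 5
8 = 1·5 + 3
5 = 1·3 + 2
3 = 1·2 + 1
2 = 2·1 + 0
Back-substitute:
1 = 3 − 2
1 = −5 + 2·3
1 = 2·8 − 3·5
1 = −3·45 + 17·8
1 = 17·53 − 20·45
1 = −20·204 + 77·53
1 = 77·257 − 97·204
1 = −97·40296 + 15209·257
So 257·15209 ≡ 1 (mod 40296), hence d = 15209.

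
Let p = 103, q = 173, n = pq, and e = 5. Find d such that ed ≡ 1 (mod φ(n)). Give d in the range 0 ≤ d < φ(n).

φ(n) = (p−1)(q−1) = 102·172 = 17544.
Need d with 5·d ≡ 1 (mod 17544). Apply the extended Euclidean algorithm:
17544 = 3508×5 + 4
5 = 1×4 + 1
4 = 4×1 + 0
Back-substitute:
1 = 5 − 4
1 = −17544 + 3509·5
So 5·3509 ≡ 1 (mod 17544), hence d = 3509.

3509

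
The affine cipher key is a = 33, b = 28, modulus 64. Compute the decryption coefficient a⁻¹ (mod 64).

gcd(64, 33) by repeated division:
64 = 1·33 + 31
33 = 1·31 + 2
31 = 15·2 + 1
2 = 2·1 + 0
Since gcd(33, 64) = 1, back-substitute to write 1 as a combination:
1 = 31 − 15·2
1 = −15·33 + 16·31
1 = 16·64 − 31·33
Thus 33·(-31) ≡ 1 (mod 64); reducing, -31 mod 64 = 33.

33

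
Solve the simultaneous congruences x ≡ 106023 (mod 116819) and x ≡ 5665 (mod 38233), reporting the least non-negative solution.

260028298

Write x = 106023 + 116819·k. Then 116819·k ≡ 5665 − 106023 ≡ 14341 (mod 38233).
Need 116819⁻¹ mod 38233. Extended Euclid on (38233, 2120):
38233 = 18·2120 + 73
2120 = 29·73 + 3
73 = 24·3 + 1
3 = 3·1 + 0
Back-substitute:
1 = 73 − 24·3
1 = −24·2120 + 697·73
1 = 697·38233 − 12570·2120
116819⁻¹ ≡ 25663 (mod 38233), so k ≡ 25663·14341 ≡ 2225 (mod 38233).
x = 106023 + 116819·2225 = 260028298.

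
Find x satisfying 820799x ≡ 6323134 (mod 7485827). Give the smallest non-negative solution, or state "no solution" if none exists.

6873397

First find gcd(820799, 7485827):
7485827 = 9×820799 + 98636
820799 = 8×98636 + 31711
98636 = 3×31711 + 3503
31711 = 9×3503 + 184
3503 = 19×184 + 7
184 = 26×7 + 2
7 = 3×2 + 1
2 = 2×1 + 0
gcd = 1, so a unique solution mod 7485827 exists.
Back-substitute for the Bézout coefficients:
1 = 7 − 3·2
1 = −3·184 + 79·7
1 = 79·3503 − 1504·184
1 = −1504·31711 + 13615·3503
1 = 13615·98636 − 42349·31711
1 = −42349·820799 + 352407·98636
1 = 352407·7485827 − 3214012·820799
So 820799·(-3214012) ≡ 1 (mod 7485827), giving 820799⁻¹ ≡ 4271815.
x ≡ 820799⁻¹·6323134 ≡ 4271815·6323134 ≡ 6873397 (mod 7485827).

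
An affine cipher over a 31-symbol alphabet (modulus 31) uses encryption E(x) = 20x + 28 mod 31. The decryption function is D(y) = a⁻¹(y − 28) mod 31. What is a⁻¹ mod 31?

14

Extended Euclidean algorithm:
31 = 1×20 + 11
20 = 1×11 + 9
11 = 1×9 + 2
9 = 4×2 + 1
2 = 2×1 + 0
gcd = 1, so the inverse exists. Back-substitute:
1 = 9 − 4·2
1 = −4·11 + 5·9
1 = 5·20 − 9·11
1 = −9·31 + 14·20
So 20·14 ≡ 1 (mod 31).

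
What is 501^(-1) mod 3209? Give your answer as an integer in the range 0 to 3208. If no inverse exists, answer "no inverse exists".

Run Euclid on (3209, 501):
3209 = 6*501 + 203
501 = 2*203 + 95
203 = 2*95 + 13
95 = 7*13 + 4
13 = 3*4 + 1
4 = 4*1 + 0
gcd = 1, so the inverse exists. Back-substitute:
1 = 13 − 3·4
1 = −3·95 + 22·13
1 = 22·203 − 47·95
1 = −47·501 + 116·203
1 = 116·3209 − 743·501
Hence 501⁻¹ ≡ -743 ≡ 2466 (mod 3209).

2466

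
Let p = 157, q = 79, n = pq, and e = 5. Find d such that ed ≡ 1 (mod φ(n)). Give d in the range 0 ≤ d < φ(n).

φ(n) = (p−1)(q−1) = 156·78 = 12168.
Need d with 5·d ≡ 1 (mod 12168). Apply the extended Euclidean algorithm:
12168 = 2433×5 + 3
5 = 1×3 + 2
3 = 1×2 + 1
2 = 2×1 + 0
Back-substitute:
1 = 3 − 2
1 = −5 + 2·3
1 = 2·12168 − 4867·5
So 5·(-4867) ≡ 1 (mod 12168), hence d ≡ -4867 ≡ 7301 (mod 12168).

7301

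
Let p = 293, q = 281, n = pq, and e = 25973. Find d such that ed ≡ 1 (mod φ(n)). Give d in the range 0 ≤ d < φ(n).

φ(n) = (p−1)(q−1) = 292·280 = 81760.
Need d with 25973·d ≡ 1 (mod 81760). Apply the extended Euclidean algorithm:
81760 = 3·25973 + 3841
25973 = 6·3841 + 2927
3841 = 1·2927 + 914
2927 = 3·914 + 185
914 = 4·185 + 174
185 = 1·174 + 11
174 = 15·11 + 9
11 = 1·9 + 2
9 = 4·2 + 1
2 = 2·1 + 0
Back-substitute:
1 = 9 − 4·2
1 = −4·11 + 5·9
1 = 5·174 − 79·11
1 = −79·185 + 84·174
1 = 84·914 − 415·185
1 = −415·2927 + 1329·914
1 = 1329·3841 − 1744·2927
1 = −1744·25973 + 11793·3841
1 = 11793·81760 − 37123·25973
So 25973·(-37123) ≡ 1 (mod 81760), hence d ≡ -37123 ≡ 44637 (mod 81760).

44637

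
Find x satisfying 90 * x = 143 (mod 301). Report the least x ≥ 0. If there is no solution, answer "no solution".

First find gcd(90, 301):
301 = 3×90 + 31
90 = 2×31 + 28
31 = 1×28 + 3
28 = 9×3 + 1
3 = 3×1 + 0
gcd = 1, so a unique solution mod 301 exists.
Back-substitute for the Bézout coefficients:
1 = 28 − 9·3
1 = −9·31 + 10·28
1 = 10·90 − 29·31
1 = −29·301 + 97·90
So 90·(97) ≡ 1 (mod 301), giving 90⁻¹ ≡ 97.
x ≡ 90⁻¹·143 ≡ 97·143 ≡ 25 (mod 301).

25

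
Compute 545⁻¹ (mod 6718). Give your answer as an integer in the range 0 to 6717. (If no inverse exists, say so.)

gcd(6718, 545) by repeated division:
6718 = 12·545 + 178
545 = 3·178 + 11
178 = 16·11 + 2
11 = 5·2 + 1
2 = 2·1 + 0
gcd = 1, so the inverse exists. Back-substitute:
1 = 11 − 5·2
1 = −5·178 + 81·11
1 = 81·545 − 248·178
1 = −248·6718 + 3057·545
So 545·3057 ≡ 1 (mod 6718).

3057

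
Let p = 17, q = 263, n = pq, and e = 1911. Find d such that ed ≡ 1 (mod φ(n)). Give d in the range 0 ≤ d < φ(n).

φ(n) = (p−1)(q−1) = 16·262 = 4192.
Need d with 1911·d ≡ 1 (mod 4192). Apply the extended Euclidean algorithm:
4192 = 2*1911 + 370
1911 = 5*370 + 61
370 = 6*61 + 4
61 = 15*4 + 1
4 = 4*1 + 0
Back-substitute:
1 = 61 − 15·4
1 = −15·370 + 91·61
1 = 91·1911 − 470·370
1 = −470·4192 + 1031·1911
So 1911·1031 ≡ 1 (mod 4192), hence d = 1031.

1031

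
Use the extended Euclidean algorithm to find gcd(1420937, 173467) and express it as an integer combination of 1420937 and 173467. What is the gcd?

Repeated division:
1420937 = 8·173467 + 33201
173467 = 5·33201 + 7462
33201 = 4·7462 + 3353
7462 = 2·3353 + 756
3353 = 4·756 + 329
756 = 2·329 + 98
329 = 3·98 + 35
98 = 2·35 + 28
35 = 1·28 + 7
28 = 4·7 + 0
gcd(1420937, 173467) = 7.
Express as a combination:
7 = 35 − 28
7 = −98 + 3·35
7 = 3·329 − 10·98
7 = −10·756 + 23·329
7 = 23·3353 − 102·756
7 = −102·7462 + 227·3353
7 = 227·33201 − 1010·7462
7 = −1010·173467 + 5277·33201
7 = 5277·1420937 − 43226·173467
So 7 = (5277)·1420937 + (-43226)·173467.

7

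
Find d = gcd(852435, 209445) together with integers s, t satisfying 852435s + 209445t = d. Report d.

15

Repeated division:
852435 = 4*209445 + 14655
209445 = 14*14655 + 4275
14655 = 3*4275 + 1830
4275 = 2*1830 + 615
1830 = 2*615 + 600
615 = 1*600 + 15
600 = 40*15 + 0
gcd(852435, 209445) = 15.
Back-substituting:
15 = 615 − 600
15 = −1830 + 3·615
15 = 3·4275 − 7·1830
15 = −7·14655 + 24·4275
15 = 24·209445 − 343·14655
15 = −343·852435 + 1396·209445
So 15 = (-343)·852435 + (1396)·209445.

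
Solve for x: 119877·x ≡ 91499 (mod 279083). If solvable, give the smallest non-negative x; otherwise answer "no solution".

First find gcd(119877, 279083):
279083 = 2·119877 + 39329
119877 = 3·39329 + 1890
39329 = 20·1890 + 1529
1890 = 1·1529 + 361
1529 = 4·361 + 85
361 = 4·85 + 21
85 = 4·21 + 1
21 = 21·1 + 0
gcd = 1, so a unique solution mod 279083 exists.
Back-substitute for the Bézout coefficients:
1 = 85 − 4·21
1 = −4·361 + 17·85
1 = 17·1529 − 72·361
1 = −72·1890 + 89·1529
1 = 89·39329 − 1852·1890
1 = −1852·119877 + 5645·39329
1 = 5645·279083 − 13142·119877
So 119877·(-13142) ≡ 1 (mod 279083), giving 119877⁻¹ ≡ 265941.
x ≡ 119877⁻¹·91499 ≡ 265941·91499 ≡ 88789 (mod 279083).

88789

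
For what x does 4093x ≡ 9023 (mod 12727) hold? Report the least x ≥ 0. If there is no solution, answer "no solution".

12070

First find gcd(4093, 12727):
12727 = 3×4093 + 448
4093 = 9×448 + 61
448 = 7×61 + 21
61 = 2×21 + 19
21 = 1×19 + 2
19 = 9×2 + 1
2 = 2×1 + 0
gcd = 1, so a unique solution mod 12727 exists.
Back-substitute for the Bézout coefficients:
1 = 19 − 9·2
1 = −9·21 + 10·19
1 = 10·61 − 29·21
1 = −29·448 + 213·61
1 = 213·4093 − 1946·448
1 = −1946·12727 + 6051·4093
So 4093·(6051) ≡ 1 (mod 12727), giving 4093⁻¹ ≡ 6051.
x ≡ 4093⁻¹·9023 ≡ 6051·9023 ≡ 12070 (mod 12727).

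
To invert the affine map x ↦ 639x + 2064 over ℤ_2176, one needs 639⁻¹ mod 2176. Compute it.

Extended Euclidean algorithm:
2176 = 3*639 + 259
639 = 2*259 + 121
259 = 2*121 + 17
121 = 7*17 + 2
17 = 8*2 + 1
2 = 2*1 + 0
The gcd is 1. Working backward:
1 = 17 − 8·2
1 = −8·121 + 57·17
1 = 57·259 − 122·121
1 = −122·639 + 301·259
1 = 301·2176 − 1025·639
Thus 639·(-1025) ≡ 1 (mod 2176); reducing, -1025 mod 2176 = 1151.

1151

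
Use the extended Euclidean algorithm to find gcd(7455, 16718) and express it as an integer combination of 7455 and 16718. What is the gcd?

Apply Euclid's algorithm to 16718 and 7455:
16718 = 2*7455 + 1808
7455 = 4*1808 + 223
1808 = 8*223 + 24
223 = 9*24 + 7
24 = 3*7 + 3
7 = 2*3 + 1
3 = 3*1 + 0
gcd(7455, 16718) = 1.
Working backward:
1 = 7 − 2·3
1 = −2·24 + 7·7
1 = 7·223 − 65·24
1 = −65·1808 + 527·223
1 = 527·7455 − 2173·1808
1 = −2173·16718 + 4873·7455
So 1 = (-2173)·16718 + (4873)·7455.

1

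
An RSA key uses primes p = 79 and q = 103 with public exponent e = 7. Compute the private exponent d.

φ(n) = (p−1)(q−1) = 78·102 = 7956.
Need d with 7·d ≡ 1 (mod 7956). Apply the extended Euclidean algorithm:
7956 = 1136×7 + 4
7 = 1×4 + 3
4 = 1×3 + 1
3 = 3×1 + 0
Back-substitute:
1 = 4 − 3
1 = −7 + 2·4
1 = 2·7956 − 2273·7
So 7·(-2273) ≡ 1 (mod 7956), hence d ≡ -2273 ≡ 5683 (mod 7956).

5683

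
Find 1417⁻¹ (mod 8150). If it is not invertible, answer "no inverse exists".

903

Extended Euclidean algorithm:
8150 = 5*1417 + 1065
1417 = 1*1065 + 352
1065 = 3*352 + 9
352 = 39*9 + 1
9 = 9*1 + 0
The gcd is 1. Working backward:
1 = 352 − 39·9
1 = −39·1065 + 118·352
1 = 118·1417 − 157·1065
1 = −157·8150 + 903·1417
So 1417·903 ≡ 1 (mod 8150).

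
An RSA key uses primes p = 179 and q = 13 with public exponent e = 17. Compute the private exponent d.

377

φ(n) = (p−1)(q−1) = 178·12 = 2136.
Need d with 17·d ≡ 1 (mod 2136). Apply the extended Euclidean algorithm:
2136 = 125*17 + 11
17 = 1*11 + 6
11 = 1*6 + 5
6 = 1*5 + 1
5 = 5*1 + 0
Back-substitute:
1 = 6 − 5
1 = −11 + 2·6
1 = 2·17 − 3·11
1 = −3·2136 + 377·17
So 17·377 ≡ 1 (mod 2136), hence d = 377.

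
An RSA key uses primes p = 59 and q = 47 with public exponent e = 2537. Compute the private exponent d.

2057

φ(n) = (p−1)(q−1) = 58·46 = 2668.
Need d with 2537·d ≡ 1 (mod 2668). Apply the extended Euclidean algorithm:
2668 = 1*2537 + 131
2537 = 19*131 + 48
131 = 2*48 + 35
48 = 1*35 + 13
35 = 2*13 + 9
13 = 1*9 + 4
9 = 2*4 + 1
4 = 4*1 + 0
Back-substitute:
1 = 9 − 2·4
1 = −2·13 + 3·9
1 = 3·35 − 8·13
1 = −8·48 + 11·35
1 = 11·131 − 30·48
1 = −30·2537 + 581·131
1 = 581·2668 − 611·2537
So 2537·(-611) ≡ 1 (mod 2668), hence d ≡ -611 ≡ 2057 (mod 2668).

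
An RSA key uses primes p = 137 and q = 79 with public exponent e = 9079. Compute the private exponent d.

φ(n) = (p−1)(q−1) = 136·78 = 10608.
Need d with 9079·d ≡ 1 (mod 10608). Apply the extended Euclidean algorithm:
10608 = 1·9079 + 1529
9079 = 5·1529 + 1434
1529 = 1·1434 + 95
1434 = 15·95 + 9
95 = 10·9 + 5
9 = 1·5 + 4
5 = 1·4 + 1
4 = 4·1 + 0
Back-substitute:
1 = 5 − 4
1 = −9 + 2·5
1 = 2·95 − 21·9
1 = −21·1434 + 317·95
1 = 317·1529 − 338·1434
1 = −338·9079 + 2007·1529
1 = 2007·10608 − 2345·9079
So 9079·(-2345) ≡ 1 (mod 10608), hence d ≡ -2345 ≡ 8263 (mod 10608).

8263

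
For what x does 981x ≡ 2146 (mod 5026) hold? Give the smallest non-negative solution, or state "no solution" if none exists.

First find gcd(981, 5026):
5026 = 5×981 + 121
981 = 8×121 + 13
121 = 9×13 + 4
13 = 3×4 + 1
4 = 4×1 + 0
gcd = 1, so a unique solution mod 5026 exists.
Back-substitute for the Bézout coefficients:
1 = 13 − 3·4
1 = −3·121 + 28·13
1 = 28·981 − 227·121
1 = −227·5026 + 1163·981
So 981·(1163) ≡ 1 (mod 5026), giving 981⁻¹ ≡ 1163.
x ≡ 981⁻¹·2146 ≡ 1163·2146 ≡ 2902 (mod 5026).

2902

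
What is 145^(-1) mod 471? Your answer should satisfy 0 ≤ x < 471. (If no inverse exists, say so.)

13

Extended Euclidean algorithm:
471 = 3·145 + 36
145 = 4·36 + 1
36 = 36·1 + 0
gcd = 1, so the inverse exists. Back-substitute:
1 = 145 − 4·36
1 = −4·471 + 13·145
So 145·13 ≡ 1 (mod 471).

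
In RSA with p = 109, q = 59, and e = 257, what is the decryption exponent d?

4241

φ(n) = (p−1)(q−1) = 108·58 = 6264.
Need d with 257·d ≡ 1 (mod 6264). Apply the extended Euclidean algorithm:
6264 = 24*257 + 96
257 = 2*96 + 65
96 = 1*65 + 31
65 = 2*31 + 3
31 = 10*3 + 1
3 = 3*1 + 0
Back-substitute:
1 = 31 − 10·3
1 = −10·65 + 21·31
1 = 21·96 − 31·65
1 = −31·257 + 83·96
1 = 83·6264 − 2023·257
So 257·(-2023) ≡ 1 (mod 6264), hence d ≡ -2023 ≡ 4241 (mod 6264).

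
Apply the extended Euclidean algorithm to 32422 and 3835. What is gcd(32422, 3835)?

13

Apply Euclid's algorithm to 32422 and 3835:
32422 = 8·3835 + 1742
3835 = 2·1742 + 351
1742 = 4·351 + 338
351 = 1·338 + 13
338 = 26·13 + 0
gcd(32422, 3835) = 13.
Working backward:
13 = 351 − 338
13 = −1742 + 5·351
13 = 5·3835 − 11·1742
13 = −11·32422 + 93·3835
So 13 = (-11)·32422 + (93)·3835.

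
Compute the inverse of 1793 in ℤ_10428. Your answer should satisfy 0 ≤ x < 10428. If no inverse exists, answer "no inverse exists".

no inverse exists

Compute gcd(1793, 10428):
10428 = 5·1793 + 1463
1793 = 1·1463 + 330
1463 = 4·330 + 143
330 = 2·143 + 44
143 = 3·44 + 11
44 = 4·11 + 0
Since gcd = 11 > 1, 1793 is not a unit mod 10428.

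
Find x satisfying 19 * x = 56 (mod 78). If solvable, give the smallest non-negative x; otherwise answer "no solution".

44

First find gcd(19, 78):
78 = 4×19 + 2
19 = 9×2 + 1
2 = 2×1 + 0
gcd = 1, so a unique solution mod 78 exists.
Back-substitute for the Bézout coefficients:
1 = 19 − 9·2
1 = −9·78 + 37·19
So 19·(37) ≡ 1 (mod 78), giving 19⁻¹ ≡ 37.
x ≡ 19⁻¹·56 ≡ 37·56 ≡ 44 (mod 78).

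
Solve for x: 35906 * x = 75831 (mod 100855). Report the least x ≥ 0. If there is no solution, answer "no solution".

First find gcd(35906, 100855):
100855 = 2*35906 + 29043
35906 = 1*29043 + 6863
29043 = 4*6863 + 1591
6863 = 4*1591 + 499
1591 = 3*499 + 94
499 = 5*94 + 29
94 = 3*29 + 7
29 = 4*7 + 1
7 = 7*1 + 0
gcd = 1, so a unique solution mod 100855 exists.
Back-substitute for the Bézout coefficients:
1 = 29 − 4·7
1 = −4·94 + 13·29
1 = 13·499 − 69·94
1 = −69·1591 + 220·499
1 = 220·6863 − 949·1591
1 = −949·29043 + 4016·6863
1 = 4016·35906 − 4965·29043
1 = −4965·100855 + 13946·35906
So 35906·(13946) ≡ 1 (mod 100855), giving 35906⁻¹ ≡ 13946.
x ≡ 35906⁻¹·75831 ≡ 13946·75831 ≡ 74451 (mod 100855).

74451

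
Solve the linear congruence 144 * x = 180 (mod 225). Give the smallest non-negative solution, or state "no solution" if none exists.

20

First find gcd(144, 225):
225 = 1*144 + 81
144 = 1*81 + 63
81 = 1*63 + 18
63 = 3*18 + 9
18 = 2*9 + 0
gcd = 9 and 9 | 180, so solutions exist. Divide through by 9: 16x ≡ 20 (mod 25).
Now find 16⁻¹ mod 25:
25 = 1·16 + 9
16 = 1·9 + 7
9 = 1·7 + 2
7 = 3·2 + 1
2 = 2·1 + 0
Back-substitute:
1 = 7 − 3·2
1 = −3·9 + 4·7
1 = 4·16 − 7·9
1 = −7·25 + 11·16
So 16⁻¹ ≡ 11 (mod 25).
Then x ≡ 11·20 ≡ 20 (mod 25); the smallest non-negative solution is x = 20.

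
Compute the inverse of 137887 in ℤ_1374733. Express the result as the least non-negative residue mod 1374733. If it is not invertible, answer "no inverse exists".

Apply the Euclidean algorithm to 1374733 and 137887:
1374733 = 9*137887 + 133750
137887 = 1*133750 + 4137
133750 = 32*4137 + 1366
4137 = 3*1366 + 39
1366 = 35*39 + 1
39 = 39*1 + 0
Since gcd(137887, 1374733) = 1, back-substitute to write 1 as a combination:
1 = 1366 − 35·39
1 = −35·4137 + 106·1366
1 = 106·133750 − 3427·4137
1 = −3427·137887 + 3533·133750
1 = 3533·1374733 − 35224·137887
Thus 137887·(-35224) ≡ 1 (mod 1374733); reducing, -35224 mod 1374733 = 1339509.

1339509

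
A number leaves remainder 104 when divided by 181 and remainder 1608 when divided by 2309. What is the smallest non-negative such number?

Write x = 104 + 181·k. Then 181·k ≡ 1608 − 104 ≡ 1504 (mod 2309).
Need 181⁻¹ mod 2309. Extended Euclid on (2309, 181):
2309 = 12×181 + 137
181 = 1×137 + 44
137 = 3×44 + 5
44 = 8×5 + 4
5 = 1×4 + 1
4 = 4×1 + 0
Back-substitute:
1 = 5 − 4
1 = −44 + 9·5
1 = 9·137 − 28·44
1 = −28·181 + 37·137
1 = 37·2309 − 472·181
181⁻¹ ≡ 1837 (mod 2309), so k ≡ 1837·1504 ≡ 1284 (mod 2309).
x = 104 + 181·1284 = 232508.

232508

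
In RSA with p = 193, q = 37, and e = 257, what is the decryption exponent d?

6401

φ(n) = (p−1)(q−1) = 192·36 = 6912.
Need d with 257·d ≡ 1 (mod 6912). Apply the extended Euclidean algorithm:
6912 = 26·257 + 230
257 = 1·230 + 27
230 = 8·27 + 14
27 = 1·14 + 13
14 = 1·13 + 1
13 = 13·1 + 0
Back-substitute:
1 = 14 − 13
1 = −27 + 2·14
1 = 2·230 − 17·27
1 = −17·257 + 19·230
1 = 19·6912 − 511·257
So 257·(-511) ≡ 1 (mod 6912), hence d ≡ -511 ≡ 6401 (mod 6912).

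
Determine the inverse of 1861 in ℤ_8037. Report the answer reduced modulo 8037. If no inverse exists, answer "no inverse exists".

Run Euclid on (8037, 1861):
8037 = 4*1861 + 593
1861 = 3*593 + 82
593 = 7*82 + 19
82 = 4*19 + 6
19 = 3*6 + 1
6 = 6*1 + 0
Since gcd(1861, 8037) = 1, back-substitute to write 1 as a combination:
1 = 19 − 3·6
1 = −3·82 + 13·19
1 = 13·593 − 94·82
1 = −94·1861 + 295·593
1 = 295·8037 − 1274·1861
Thus 1861·(-1274) ≡ 1 (mod 8037); reducing, -1274 mod 8037 = 6763.

6763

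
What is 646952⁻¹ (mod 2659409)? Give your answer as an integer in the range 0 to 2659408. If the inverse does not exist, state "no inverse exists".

1453629

Extended Euclidean algorithm:
2659409 = 4*646952 + 71601
646952 = 9*71601 + 2543
71601 = 28*2543 + 397
2543 = 6*397 + 161
397 = 2*161 + 75
161 = 2*75 + 11
75 = 6*11 + 9
11 = 1*9 + 2
9 = 4*2 + 1
2 = 2*1 + 0
gcd = 1, so the inverse exists. Back-substitute:
1 = 9 − 4·2
1 = −4·11 + 5·9
1 = 5·75 − 34·11
1 = −34·161 + 73·75
1 = 73·397 − 180·161
1 = −180·2543 + 1153·397
1 = 1153·71601 − 32464·2543
1 = −32464·646952 + 293329·71601
1 = 293329·2659409 − 1205780·646952
Thus 646952·(-1205780) ≡ 1 (mod 2659409); reducing, -1205780 mod 2659409 = 1453629.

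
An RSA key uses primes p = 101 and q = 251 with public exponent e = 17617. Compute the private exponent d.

8953

φ(n) = (p−1)(q−1) = 100·250 = 25000.
Need d with 17617·d ≡ 1 (mod 25000). Apply the extended Euclidean algorithm:
25000 = 1·17617 + 7383
17617 = 2·7383 + 2851
7383 = 2·2851 + 1681
2851 = 1·1681 + 1170
1681 = 1·1170 + 511
1170 = 2·511 + 148
511 = 3·148 + 67
148 = 2·67 + 14
67 = 4·14 + 11
14 = 1·11 + 3
11 = 3·3 + 2
3 = 1·2 + 1
2 = 2·1 + 0
Back-substitute:
1 = 3 − 2
1 = −11 + 4·3
1 = 4·14 − 5·11
1 = −5·67 + 24·14
1 = 24·148 − 53·67
1 = −53·511 + 183·148
1 = 183·1170 − 419·511
1 = −419·1681 + 602·1170
1 = 602·2851 − 1021·1681
1 = −1021·7383 + 2644·2851
1 = 2644·17617 − 6309·7383
1 = −6309·25000 + 8953·17617
So 17617·8953 ≡ 1 (mod 25000), hence d = 8953.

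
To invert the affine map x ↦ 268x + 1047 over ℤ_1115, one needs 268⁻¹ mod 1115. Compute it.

gcd(1115, 268) by repeated division:
1115 = 4×268 + 43
268 = 6×43 + 10
43 = 4×10 + 3
10 = 3×3 + 1
3 = 3×1 + 0
Since gcd(268, 1115) = 1, back-substitute to write 1 as a combination:
1 = 10 − 3·3
1 = −3·43 + 13·10
1 = 13·268 − 81·43
1 = −81·1115 + 337·268
So 268·337 ≡ 1 (mod 1115).

337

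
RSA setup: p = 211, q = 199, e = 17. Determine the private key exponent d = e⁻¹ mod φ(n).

φ(n) = (p−1)(q−1) = 210·198 = 41580.
Need d with 17·d ≡ 1 (mod 41580). Apply the extended Euclidean algorithm:
41580 = 2445·17 + 15
17 = 1·15 + 2
15 = 7·2 + 1
2 = 2·1 + 0
Back-substitute:
1 = 15 − 7·2
1 = −7·17 + 8·15
1 = 8·41580 − 19567·17
So 17·(-19567) ≡ 1 (mod 41580), hence d ≡ -19567 ≡ 22013 (mod 41580).

22013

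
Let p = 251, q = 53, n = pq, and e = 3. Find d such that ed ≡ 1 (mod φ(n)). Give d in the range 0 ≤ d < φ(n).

8667

φ(n) = (p−1)(q−1) = 250·52 = 13000.
Need d with 3·d ≡ 1 (mod 13000). Apply the extended Euclidean algorithm:
13000 = 4333·3 + 1
3 = 3·1 + 0
Back-substitute:
1 = 13000 − 4333·3
So 3·(-4333) ≡ 1 (mod 13000), hence d ≡ -4333 ≡ 8667 (mod 13000).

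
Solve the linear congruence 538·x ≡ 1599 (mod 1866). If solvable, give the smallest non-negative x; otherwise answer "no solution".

gcd(538, 1866):
1866 = 3·538 + 252
538 = 2·252 + 34
252 = 7·34 + 14
34 = 2·14 + 6
14 = 2·6 + 2
6 = 3·2 + 0
gcd = 2, but 2 ∤ 1599, so the congruence has no solution.

no solution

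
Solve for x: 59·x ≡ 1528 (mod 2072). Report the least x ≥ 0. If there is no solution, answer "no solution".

1536

First find gcd(59, 2072):
2072 = 35*59 + 7
59 = 8*7 + 3
7 = 2*3 + 1
3 = 3*1 + 0
gcd = 1, so a unique solution mod 2072 exists.
Back-substitute for the Bézout coefficients:
1 = 7 − 2·3
1 = −2·59 + 17·7
1 = 17·2072 − 597·59
So 59·(-597) ≡ 1 (mod 2072), giving 59⁻¹ ≡ 1475.
x ≡ 59⁻¹·1528 ≡ 1475·1528 ≡ 1536 (mod 2072).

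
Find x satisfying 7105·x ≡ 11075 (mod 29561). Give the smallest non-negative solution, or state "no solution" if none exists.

no solution

gcd(7105, 29561):
29561 = 4·7105 + 1141
7105 = 6·1141 + 259
1141 = 4·259 + 105
259 = 2·105 + 49
105 = 2·49 + 7
49 = 7·7 + 0
gcd = 7, but 7 ∤ 11075, so the congruence has no solution.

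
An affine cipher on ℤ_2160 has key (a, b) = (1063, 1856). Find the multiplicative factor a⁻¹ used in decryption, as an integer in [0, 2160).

Extended Euclidean algorithm:
2160 = 2·1063 + 34
1063 = 31·34 + 9
34 = 3·9 + 7
9 = 1·7 + 2
7 = 3·2 + 1
2 = 2·1 + 0
gcd = 1, so the inverse exists. Back-substitute:
1 = 7 − 3·2
1 = −3·9 + 4·7
1 = 4·34 − 15·9
1 = −15·1063 + 469·34
1 = 469·2160 − 953·1063
So 1063·(-953) ≡ 1 (mod 2160), and -953 ≡ 1207 (mod 2160).

1207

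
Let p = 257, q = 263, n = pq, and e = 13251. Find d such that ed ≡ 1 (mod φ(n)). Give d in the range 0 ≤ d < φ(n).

φ(n) = (p−1)(q−1) = 256·262 = 67072.
Need d with 13251·d ≡ 1 (mod 67072). Apply the extended Euclidean algorithm:
67072 = 5·13251 + 817
13251 = 16·817 + 179
817 = 4·179 + 101
179 = 1·101 + 78
101 = 1·78 + 23
78 = 3·23 + 9
23 = 2·9 + 5
9 = 1·5 + 4
5 = 1·4 + 1
4 = 4·1 + 0
Back-substitute:
1 = 5 − 4
1 = −9 + 2·5
1 = 2·23 − 5·9
1 = −5·78 + 17·23
1 = 17·101 − 22·78
1 = −22·179 + 39·101
1 = 39·817 − 178·179
1 = −178·13251 + 2887·817
1 = 2887·67072 − 14613·13251
So 13251·(-14613) ≡ 1 (mod 67072), hence d ≡ -14613 ≡ 52459 (mod 67072).

52459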